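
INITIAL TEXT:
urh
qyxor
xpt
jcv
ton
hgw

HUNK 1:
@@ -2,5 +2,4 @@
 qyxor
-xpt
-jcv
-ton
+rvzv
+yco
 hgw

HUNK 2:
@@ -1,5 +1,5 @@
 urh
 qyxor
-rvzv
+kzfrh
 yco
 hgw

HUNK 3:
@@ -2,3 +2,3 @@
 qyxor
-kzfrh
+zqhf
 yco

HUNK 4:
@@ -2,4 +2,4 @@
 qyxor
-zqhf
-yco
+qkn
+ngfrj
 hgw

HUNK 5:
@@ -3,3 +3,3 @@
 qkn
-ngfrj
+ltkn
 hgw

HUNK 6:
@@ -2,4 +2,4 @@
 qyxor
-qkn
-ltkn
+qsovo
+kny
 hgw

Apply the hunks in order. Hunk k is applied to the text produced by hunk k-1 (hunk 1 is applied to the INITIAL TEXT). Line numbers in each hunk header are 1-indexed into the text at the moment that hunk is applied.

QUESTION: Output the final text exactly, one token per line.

Hunk 1: at line 2 remove [xpt,jcv,ton] add [rvzv,yco] -> 5 lines: urh qyxor rvzv yco hgw
Hunk 2: at line 1 remove [rvzv] add [kzfrh] -> 5 lines: urh qyxor kzfrh yco hgw
Hunk 3: at line 2 remove [kzfrh] add [zqhf] -> 5 lines: urh qyxor zqhf yco hgw
Hunk 4: at line 2 remove [zqhf,yco] add [qkn,ngfrj] -> 5 lines: urh qyxor qkn ngfrj hgw
Hunk 5: at line 3 remove [ngfrj] add [ltkn] -> 5 lines: urh qyxor qkn ltkn hgw
Hunk 6: at line 2 remove [qkn,ltkn] add [qsovo,kny] -> 5 lines: urh qyxor qsovo kny hgw

Answer: urh
qyxor
qsovo
kny
hgw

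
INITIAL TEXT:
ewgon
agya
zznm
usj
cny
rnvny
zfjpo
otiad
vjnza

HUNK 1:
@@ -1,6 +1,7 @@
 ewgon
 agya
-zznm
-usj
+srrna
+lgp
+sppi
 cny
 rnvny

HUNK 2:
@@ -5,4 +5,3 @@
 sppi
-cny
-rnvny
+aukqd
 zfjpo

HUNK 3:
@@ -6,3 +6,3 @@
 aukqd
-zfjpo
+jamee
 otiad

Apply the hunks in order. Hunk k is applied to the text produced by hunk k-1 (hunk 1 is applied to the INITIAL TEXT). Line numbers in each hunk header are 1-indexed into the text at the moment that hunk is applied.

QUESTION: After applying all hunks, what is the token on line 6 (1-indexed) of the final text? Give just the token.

Hunk 1: at line 1 remove [zznm,usj] add [srrna,lgp,sppi] -> 10 lines: ewgon agya srrna lgp sppi cny rnvny zfjpo otiad vjnza
Hunk 2: at line 5 remove [cny,rnvny] add [aukqd] -> 9 lines: ewgon agya srrna lgp sppi aukqd zfjpo otiad vjnza
Hunk 3: at line 6 remove [zfjpo] add [jamee] -> 9 lines: ewgon agya srrna lgp sppi aukqd jamee otiad vjnza
Final line 6: aukqd

Answer: aukqd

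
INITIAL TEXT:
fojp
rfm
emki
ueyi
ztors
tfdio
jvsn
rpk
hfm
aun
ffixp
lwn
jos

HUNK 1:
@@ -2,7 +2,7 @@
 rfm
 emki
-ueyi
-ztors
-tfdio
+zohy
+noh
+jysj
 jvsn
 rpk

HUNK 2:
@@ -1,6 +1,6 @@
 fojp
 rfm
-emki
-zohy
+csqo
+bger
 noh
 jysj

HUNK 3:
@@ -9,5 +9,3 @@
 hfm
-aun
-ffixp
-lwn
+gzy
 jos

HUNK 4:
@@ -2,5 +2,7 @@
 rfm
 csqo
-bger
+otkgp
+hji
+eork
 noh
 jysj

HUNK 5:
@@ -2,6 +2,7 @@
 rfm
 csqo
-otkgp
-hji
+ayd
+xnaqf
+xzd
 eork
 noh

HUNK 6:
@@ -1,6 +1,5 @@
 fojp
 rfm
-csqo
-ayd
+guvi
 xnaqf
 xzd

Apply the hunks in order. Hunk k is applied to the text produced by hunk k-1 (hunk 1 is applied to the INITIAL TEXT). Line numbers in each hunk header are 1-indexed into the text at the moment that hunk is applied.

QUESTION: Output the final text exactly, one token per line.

Answer: fojp
rfm
guvi
xnaqf
xzd
eork
noh
jysj
jvsn
rpk
hfm
gzy
jos

Derivation:
Hunk 1: at line 2 remove [ueyi,ztors,tfdio] add [zohy,noh,jysj] -> 13 lines: fojp rfm emki zohy noh jysj jvsn rpk hfm aun ffixp lwn jos
Hunk 2: at line 1 remove [emki,zohy] add [csqo,bger] -> 13 lines: fojp rfm csqo bger noh jysj jvsn rpk hfm aun ffixp lwn jos
Hunk 3: at line 9 remove [aun,ffixp,lwn] add [gzy] -> 11 lines: fojp rfm csqo bger noh jysj jvsn rpk hfm gzy jos
Hunk 4: at line 2 remove [bger] add [otkgp,hji,eork] -> 13 lines: fojp rfm csqo otkgp hji eork noh jysj jvsn rpk hfm gzy jos
Hunk 5: at line 2 remove [otkgp,hji] add [ayd,xnaqf,xzd] -> 14 lines: fojp rfm csqo ayd xnaqf xzd eork noh jysj jvsn rpk hfm gzy jos
Hunk 6: at line 1 remove [csqo,ayd] add [guvi] -> 13 lines: fojp rfm guvi xnaqf xzd eork noh jysj jvsn rpk hfm gzy jos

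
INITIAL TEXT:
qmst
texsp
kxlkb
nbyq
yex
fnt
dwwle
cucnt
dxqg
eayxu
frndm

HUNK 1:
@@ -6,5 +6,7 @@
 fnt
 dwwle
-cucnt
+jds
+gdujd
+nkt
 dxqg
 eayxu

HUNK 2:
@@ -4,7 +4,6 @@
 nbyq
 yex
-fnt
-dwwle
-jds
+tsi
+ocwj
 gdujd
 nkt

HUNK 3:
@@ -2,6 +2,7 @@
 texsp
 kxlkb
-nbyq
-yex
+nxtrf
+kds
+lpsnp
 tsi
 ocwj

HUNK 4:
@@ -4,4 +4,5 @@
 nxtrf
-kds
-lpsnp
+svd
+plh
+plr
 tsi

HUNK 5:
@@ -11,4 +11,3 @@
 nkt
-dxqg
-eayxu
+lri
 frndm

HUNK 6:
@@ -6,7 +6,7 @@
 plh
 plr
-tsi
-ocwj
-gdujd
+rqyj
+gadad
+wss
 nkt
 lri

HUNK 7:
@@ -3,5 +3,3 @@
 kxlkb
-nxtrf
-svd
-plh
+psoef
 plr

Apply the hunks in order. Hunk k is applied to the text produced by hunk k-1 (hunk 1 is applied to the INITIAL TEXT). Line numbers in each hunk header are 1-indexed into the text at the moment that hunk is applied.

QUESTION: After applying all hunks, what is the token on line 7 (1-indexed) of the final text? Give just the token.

Answer: gadad

Derivation:
Hunk 1: at line 6 remove [cucnt] add [jds,gdujd,nkt] -> 13 lines: qmst texsp kxlkb nbyq yex fnt dwwle jds gdujd nkt dxqg eayxu frndm
Hunk 2: at line 4 remove [fnt,dwwle,jds] add [tsi,ocwj] -> 12 lines: qmst texsp kxlkb nbyq yex tsi ocwj gdujd nkt dxqg eayxu frndm
Hunk 3: at line 2 remove [nbyq,yex] add [nxtrf,kds,lpsnp] -> 13 lines: qmst texsp kxlkb nxtrf kds lpsnp tsi ocwj gdujd nkt dxqg eayxu frndm
Hunk 4: at line 4 remove [kds,lpsnp] add [svd,plh,plr] -> 14 lines: qmst texsp kxlkb nxtrf svd plh plr tsi ocwj gdujd nkt dxqg eayxu frndm
Hunk 5: at line 11 remove [dxqg,eayxu] add [lri] -> 13 lines: qmst texsp kxlkb nxtrf svd plh plr tsi ocwj gdujd nkt lri frndm
Hunk 6: at line 6 remove [tsi,ocwj,gdujd] add [rqyj,gadad,wss] -> 13 lines: qmst texsp kxlkb nxtrf svd plh plr rqyj gadad wss nkt lri frndm
Hunk 7: at line 3 remove [nxtrf,svd,plh] add [psoef] -> 11 lines: qmst texsp kxlkb psoef plr rqyj gadad wss nkt lri frndm
Final line 7: gadad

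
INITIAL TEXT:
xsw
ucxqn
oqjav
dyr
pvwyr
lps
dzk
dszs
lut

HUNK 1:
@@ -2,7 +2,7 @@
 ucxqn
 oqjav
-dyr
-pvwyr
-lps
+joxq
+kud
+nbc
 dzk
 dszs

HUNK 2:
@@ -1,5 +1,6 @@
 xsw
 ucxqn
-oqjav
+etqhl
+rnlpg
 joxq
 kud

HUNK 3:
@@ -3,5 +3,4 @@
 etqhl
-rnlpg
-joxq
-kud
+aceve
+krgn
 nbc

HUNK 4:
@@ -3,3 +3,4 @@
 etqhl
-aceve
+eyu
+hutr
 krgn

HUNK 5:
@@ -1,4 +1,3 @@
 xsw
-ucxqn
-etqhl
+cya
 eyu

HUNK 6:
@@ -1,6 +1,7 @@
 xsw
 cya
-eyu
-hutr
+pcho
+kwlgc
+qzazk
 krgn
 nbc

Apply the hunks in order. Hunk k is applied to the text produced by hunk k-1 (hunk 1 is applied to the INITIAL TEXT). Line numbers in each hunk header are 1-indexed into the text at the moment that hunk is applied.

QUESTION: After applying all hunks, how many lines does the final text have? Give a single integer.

Hunk 1: at line 2 remove [dyr,pvwyr,lps] add [joxq,kud,nbc] -> 9 lines: xsw ucxqn oqjav joxq kud nbc dzk dszs lut
Hunk 2: at line 1 remove [oqjav] add [etqhl,rnlpg] -> 10 lines: xsw ucxqn etqhl rnlpg joxq kud nbc dzk dszs lut
Hunk 3: at line 3 remove [rnlpg,joxq,kud] add [aceve,krgn] -> 9 lines: xsw ucxqn etqhl aceve krgn nbc dzk dszs lut
Hunk 4: at line 3 remove [aceve] add [eyu,hutr] -> 10 lines: xsw ucxqn etqhl eyu hutr krgn nbc dzk dszs lut
Hunk 5: at line 1 remove [ucxqn,etqhl] add [cya] -> 9 lines: xsw cya eyu hutr krgn nbc dzk dszs lut
Hunk 6: at line 1 remove [eyu,hutr] add [pcho,kwlgc,qzazk] -> 10 lines: xsw cya pcho kwlgc qzazk krgn nbc dzk dszs lut
Final line count: 10

Answer: 10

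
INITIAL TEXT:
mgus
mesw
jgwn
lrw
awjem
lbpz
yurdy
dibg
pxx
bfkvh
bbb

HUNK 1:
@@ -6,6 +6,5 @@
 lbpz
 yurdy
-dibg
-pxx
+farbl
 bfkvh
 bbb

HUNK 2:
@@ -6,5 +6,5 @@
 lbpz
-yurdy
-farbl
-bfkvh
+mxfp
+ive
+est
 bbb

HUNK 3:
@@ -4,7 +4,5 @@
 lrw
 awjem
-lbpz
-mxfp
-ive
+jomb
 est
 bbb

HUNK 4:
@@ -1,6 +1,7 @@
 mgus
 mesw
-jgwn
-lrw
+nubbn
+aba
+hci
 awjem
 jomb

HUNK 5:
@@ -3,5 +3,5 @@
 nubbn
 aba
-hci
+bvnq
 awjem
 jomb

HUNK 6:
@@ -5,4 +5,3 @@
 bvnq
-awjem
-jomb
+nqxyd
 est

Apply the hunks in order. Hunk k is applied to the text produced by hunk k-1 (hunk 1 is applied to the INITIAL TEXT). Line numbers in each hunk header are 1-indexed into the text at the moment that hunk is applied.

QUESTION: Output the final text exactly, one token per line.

Hunk 1: at line 6 remove [dibg,pxx] add [farbl] -> 10 lines: mgus mesw jgwn lrw awjem lbpz yurdy farbl bfkvh bbb
Hunk 2: at line 6 remove [yurdy,farbl,bfkvh] add [mxfp,ive,est] -> 10 lines: mgus mesw jgwn lrw awjem lbpz mxfp ive est bbb
Hunk 3: at line 4 remove [lbpz,mxfp,ive] add [jomb] -> 8 lines: mgus mesw jgwn lrw awjem jomb est bbb
Hunk 4: at line 1 remove [jgwn,lrw] add [nubbn,aba,hci] -> 9 lines: mgus mesw nubbn aba hci awjem jomb est bbb
Hunk 5: at line 3 remove [hci] add [bvnq] -> 9 lines: mgus mesw nubbn aba bvnq awjem jomb est bbb
Hunk 6: at line 5 remove [awjem,jomb] add [nqxyd] -> 8 lines: mgus mesw nubbn aba bvnq nqxyd est bbb

Answer: mgus
mesw
nubbn
aba
bvnq
nqxyd
est
bbb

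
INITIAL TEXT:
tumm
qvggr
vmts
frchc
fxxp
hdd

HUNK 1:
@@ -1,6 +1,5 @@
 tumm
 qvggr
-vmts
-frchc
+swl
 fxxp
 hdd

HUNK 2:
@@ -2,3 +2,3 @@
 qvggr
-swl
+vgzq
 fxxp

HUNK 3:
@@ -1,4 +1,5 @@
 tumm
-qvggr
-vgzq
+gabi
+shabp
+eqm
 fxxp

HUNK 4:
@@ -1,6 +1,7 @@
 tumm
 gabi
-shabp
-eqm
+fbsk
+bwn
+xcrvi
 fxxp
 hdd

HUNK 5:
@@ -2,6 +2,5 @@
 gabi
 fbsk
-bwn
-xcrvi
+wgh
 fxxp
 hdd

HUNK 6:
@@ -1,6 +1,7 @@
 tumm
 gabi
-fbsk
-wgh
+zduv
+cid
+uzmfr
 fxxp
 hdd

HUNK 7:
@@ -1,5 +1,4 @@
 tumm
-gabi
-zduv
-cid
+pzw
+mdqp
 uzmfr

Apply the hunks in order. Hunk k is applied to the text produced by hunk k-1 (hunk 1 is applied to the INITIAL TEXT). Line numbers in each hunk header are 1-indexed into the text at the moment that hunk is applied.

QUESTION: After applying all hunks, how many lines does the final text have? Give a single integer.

Answer: 6

Derivation:
Hunk 1: at line 1 remove [vmts,frchc] add [swl] -> 5 lines: tumm qvggr swl fxxp hdd
Hunk 2: at line 2 remove [swl] add [vgzq] -> 5 lines: tumm qvggr vgzq fxxp hdd
Hunk 3: at line 1 remove [qvggr,vgzq] add [gabi,shabp,eqm] -> 6 lines: tumm gabi shabp eqm fxxp hdd
Hunk 4: at line 1 remove [shabp,eqm] add [fbsk,bwn,xcrvi] -> 7 lines: tumm gabi fbsk bwn xcrvi fxxp hdd
Hunk 5: at line 2 remove [bwn,xcrvi] add [wgh] -> 6 lines: tumm gabi fbsk wgh fxxp hdd
Hunk 6: at line 1 remove [fbsk,wgh] add [zduv,cid,uzmfr] -> 7 lines: tumm gabi zduv cid uzmfr fxxp hdd
Hunk 7: at line 1 remove [gabi,zduv,cid] add [pzw,mdqp] -> 6 lines: tumm pzw mdqp uzmfr fxxp hdd
Final line count: 6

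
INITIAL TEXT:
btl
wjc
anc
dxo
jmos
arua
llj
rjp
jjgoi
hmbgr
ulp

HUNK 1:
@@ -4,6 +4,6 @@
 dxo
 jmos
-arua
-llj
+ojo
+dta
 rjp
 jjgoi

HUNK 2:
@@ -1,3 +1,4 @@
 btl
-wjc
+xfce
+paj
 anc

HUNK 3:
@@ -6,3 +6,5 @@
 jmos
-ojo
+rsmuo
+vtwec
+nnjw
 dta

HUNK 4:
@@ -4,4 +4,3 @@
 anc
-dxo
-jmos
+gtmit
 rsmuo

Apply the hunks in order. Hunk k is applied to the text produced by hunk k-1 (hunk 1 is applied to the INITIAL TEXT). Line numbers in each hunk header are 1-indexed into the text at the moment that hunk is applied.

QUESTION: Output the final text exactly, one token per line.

Hunk 1: at line 4 remove [arua,llj] add [ojo,dta] -> 11 lines: btl wjc anc dxo jmos ojo dta rjp jjgoi hmbgr ulp
Hunk 2: at line 1 remove [wjc] add [xfce,paj] -> 12 lines: btl xfce paj anc dxo jmos ojo dta rjp jjgoi hmbgr ulp
Hunk 3: at line 6 remove [ojo] add [rsmuo,vtwec,nnjw] -> 14 lines: btl xfce paj anc dxo jmos rsmuo vtwec nnjw dta rjp jjgoi hmbgr ulp
Hunk 4: at line 4 remove [dxo,jmos] add [gtmit] -> 13 lines: btl xfce paj anc gtmit rsmuo vtwec nnjw dta rjp jjgoi hmbgr ulp

Answer: btl
xfce
paj
anc
gtmit
rsmuo
vtwec
nnjw
dta
rjp
jjgoi
hmbgr
ulp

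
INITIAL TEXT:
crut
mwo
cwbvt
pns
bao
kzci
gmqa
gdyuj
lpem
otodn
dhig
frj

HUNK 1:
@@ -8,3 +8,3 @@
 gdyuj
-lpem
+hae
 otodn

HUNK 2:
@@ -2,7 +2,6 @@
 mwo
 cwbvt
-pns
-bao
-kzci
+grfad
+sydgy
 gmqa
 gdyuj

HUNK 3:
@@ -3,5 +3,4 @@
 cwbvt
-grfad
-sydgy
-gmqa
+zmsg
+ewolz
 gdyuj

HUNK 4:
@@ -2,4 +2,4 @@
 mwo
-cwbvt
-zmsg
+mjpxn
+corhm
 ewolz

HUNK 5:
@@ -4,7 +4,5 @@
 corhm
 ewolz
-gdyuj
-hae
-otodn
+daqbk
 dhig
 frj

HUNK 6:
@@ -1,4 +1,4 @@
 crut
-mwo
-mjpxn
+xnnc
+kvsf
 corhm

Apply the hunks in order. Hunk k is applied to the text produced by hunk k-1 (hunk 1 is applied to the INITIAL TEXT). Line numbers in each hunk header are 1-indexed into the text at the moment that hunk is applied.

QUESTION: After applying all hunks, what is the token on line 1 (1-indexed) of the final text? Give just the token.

Answer: crut

Derivation:
Hunk 1: at line 8 remove [lpem] add [hae] -> 12 lines: crut mwo cwbvt pns bao kzci gmqa gdyuj hae otodn dhig frj
Hunk 2: at line 2 remove [pns,bao,kzci] add [grfad,sydgy] -> 11 lines: crut mwo cwbvt grfad sydgy gmqa gdyuj hae otodn dhig frj
Hunk 3: at line 3 remove [grfad,sydgy,gmqa] add [zmsg,ewolz] -> 10 lines: crut mwo cwbvt zmsg ewolz gdyuj hae otodn dhig frj
Hunk 4: at line 2 remove [cwbvt,zmsg] add [mjpxn,corhm] -> 10 lines: crut mwo mjpxn corhm ewolz gdyuj hae otodn dhig frj
Hunk 5: at line 4 remove [gdyuj,hae,otodn] add [daqbk] -> 8 lines: crut mwo mjpxn corhm ewolz daqbk dhig frj
Hunk 6: at line 1 remove [mwo,mjpxn] add [xnnc,kvsf] -> 8 lines: crut xnnc kvsf corhm ewolz daqbk dhig frj
Final line 1: crut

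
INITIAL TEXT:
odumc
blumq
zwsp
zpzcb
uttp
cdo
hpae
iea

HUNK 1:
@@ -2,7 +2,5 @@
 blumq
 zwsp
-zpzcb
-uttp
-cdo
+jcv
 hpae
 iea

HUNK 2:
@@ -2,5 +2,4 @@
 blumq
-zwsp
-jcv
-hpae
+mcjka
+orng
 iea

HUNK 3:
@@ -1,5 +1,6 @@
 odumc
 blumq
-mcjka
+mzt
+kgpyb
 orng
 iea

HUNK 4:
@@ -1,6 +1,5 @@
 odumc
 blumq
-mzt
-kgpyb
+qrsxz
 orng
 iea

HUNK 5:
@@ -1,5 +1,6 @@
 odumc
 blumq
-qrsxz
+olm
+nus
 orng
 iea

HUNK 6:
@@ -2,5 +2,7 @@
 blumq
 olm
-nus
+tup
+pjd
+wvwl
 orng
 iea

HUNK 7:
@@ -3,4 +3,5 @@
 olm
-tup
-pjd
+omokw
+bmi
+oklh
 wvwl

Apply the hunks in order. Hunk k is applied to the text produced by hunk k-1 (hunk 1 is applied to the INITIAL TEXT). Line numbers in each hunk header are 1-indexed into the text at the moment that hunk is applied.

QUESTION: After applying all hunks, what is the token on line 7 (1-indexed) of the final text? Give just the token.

Hunk 1: at line 2 remove [zpzcb,uttp,cdo] add [jcv] -> 6 lines: odumc blumq zwsp jcv hpae iea
Hunk 2: at line 2 remove [zwsp,jcv,hpae] add [mcjka,orng] -> 5 lines: odumc blumq mcjka orng iea
Hunk 3: at line 1 remove [mcjka] add [mzt,kgpyb] -> 6 lines: odumc blumq mzt kgpyb orng iea
Hunk 4: at line 1 remove [mzt,kgpyb] add [qrsxz] -> 5 lines: odumc blumq qrsxz orng iea
Hunk 5: at line 1 remove [qrsxz] add [olm,nus] -> 6 lines: odumc blumq olm nus orng iea
Hunk 6: at line 2 remove [nus] add [tup,pjd,wvwl] -> 8 lines: odumc blumq olm tup pjd wvwl orng iea
Hunk 7: at line 3 remove [tup,pjd] add [omokw,bmi,oklh] -> 9 lines: odumc blumq olm omokw bmi oklh wvwl orng iea
Final line 7: wvwl

Answer: wvwl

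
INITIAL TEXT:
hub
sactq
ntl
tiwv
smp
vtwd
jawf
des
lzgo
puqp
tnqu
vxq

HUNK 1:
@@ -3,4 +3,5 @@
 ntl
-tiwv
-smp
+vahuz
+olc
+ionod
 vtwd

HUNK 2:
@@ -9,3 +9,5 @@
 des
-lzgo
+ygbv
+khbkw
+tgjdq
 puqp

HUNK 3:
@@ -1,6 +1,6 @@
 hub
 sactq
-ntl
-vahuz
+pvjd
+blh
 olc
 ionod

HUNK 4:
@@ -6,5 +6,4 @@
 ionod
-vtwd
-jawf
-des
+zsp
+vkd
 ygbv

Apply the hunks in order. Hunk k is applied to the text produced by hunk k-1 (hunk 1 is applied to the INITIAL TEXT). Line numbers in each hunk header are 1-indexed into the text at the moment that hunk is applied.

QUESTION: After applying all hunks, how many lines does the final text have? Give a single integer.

Answer: 14

Derivation:
Hunk 1: at line 3 remove [tiwv,smp] add [vahuz,olc,ionod] -> 13 lines: hub sactq ntl vahuz olc ionod vtwd jawf des lzgo puqp tnqu vxq
Hunk 2: at line 9 remove [lzgo] add [ygbv,khbkw,tgjdq] -> 15 lines: hub sactq ntl vahuz olc ionod vtwd jawf des ygbv khbkw tgjdq puqp tnqu vxq
Hunk 3: at line 1 remove [ntl,vahuz] add [pvjd,blh] -> 15 lines: hub sactq pvjd blh olc ionod vtwd jawf des ygbv khbkw tgjdq puqp tnqu vxq
Hunk 4: at line 6 remove [vtwd,jawf,des] add [zsp,vkd] -> 14 lines: hub sactq pvjd blh olc ionod zsp vkd ygbv khbkw tgjdq puqp tnqu vxq
Final line count: 14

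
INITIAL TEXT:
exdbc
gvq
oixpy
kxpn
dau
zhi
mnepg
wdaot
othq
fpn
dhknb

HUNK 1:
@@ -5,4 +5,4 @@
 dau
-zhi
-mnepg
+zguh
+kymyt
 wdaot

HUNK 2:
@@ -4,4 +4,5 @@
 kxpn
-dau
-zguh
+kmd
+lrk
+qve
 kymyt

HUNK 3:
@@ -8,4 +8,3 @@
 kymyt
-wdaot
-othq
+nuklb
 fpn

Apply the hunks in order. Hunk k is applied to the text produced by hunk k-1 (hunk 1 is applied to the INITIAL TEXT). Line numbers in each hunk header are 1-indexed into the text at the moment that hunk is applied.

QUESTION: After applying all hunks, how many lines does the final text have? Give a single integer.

Hunk 1: at line 5 remove [zhi,mnepg] add [zguh,kymyt] -> 11 lines: exdbc gvq oixpy kxpn dau zguh kymyt wdaot othq fpn dhknb
Hunk 2: at line 4 remove [dau,zguh] add [kmd,lrk,qve] -> 12 lines: exdbc gvq oixpy kxpn kmd lrk qve kymyt wdaot othq fpn dhknb
Hunk 3: at line 8 remove [wdaot,othq] add [nuklb] -> 11 lines: exdbc gvq oixpy kxpn kmd lrk qve kymyt nuklb fpn dhknb
Final line count: 11

Answer: 11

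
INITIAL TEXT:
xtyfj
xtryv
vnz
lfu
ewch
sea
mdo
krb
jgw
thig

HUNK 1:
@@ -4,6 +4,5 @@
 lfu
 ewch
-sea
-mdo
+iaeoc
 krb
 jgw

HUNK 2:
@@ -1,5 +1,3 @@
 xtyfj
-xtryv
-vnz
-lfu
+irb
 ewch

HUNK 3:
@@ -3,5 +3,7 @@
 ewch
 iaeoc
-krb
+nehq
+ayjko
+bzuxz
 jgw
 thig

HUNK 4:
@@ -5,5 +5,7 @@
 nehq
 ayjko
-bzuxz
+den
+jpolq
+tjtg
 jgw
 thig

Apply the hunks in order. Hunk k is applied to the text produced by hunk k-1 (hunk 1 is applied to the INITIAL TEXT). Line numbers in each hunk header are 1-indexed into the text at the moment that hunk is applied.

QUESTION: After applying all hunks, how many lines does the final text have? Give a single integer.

Hunk 1: at line 4 remove [sea,mdo] add [iaeoc] -> 9 lines: xtyfj xtryv vnz lfu ewch iaeoc krb jgw thig
Hunk 2: at line 1 remove [xtryv,vnz,lfu] add [irb] -> 7 lines: xtyfj irb ewch iaeoc krb jgw thig
Hunk 3: at line 3 remove [krb] add [nehq,ayjko,bzuxz] -> 9 lines: xtyfj irb ewch iaeoc nehq ayjko bzuxz jgw thig
Hunk 4: at line 5 remove [bzuxz] add [den,jpolq,tjtg] -> 11 lines: xtyfj irb ewch iaeoc nehq ayjko den jpolq tjtg jgw thig
Final line count: 11

Answer: 11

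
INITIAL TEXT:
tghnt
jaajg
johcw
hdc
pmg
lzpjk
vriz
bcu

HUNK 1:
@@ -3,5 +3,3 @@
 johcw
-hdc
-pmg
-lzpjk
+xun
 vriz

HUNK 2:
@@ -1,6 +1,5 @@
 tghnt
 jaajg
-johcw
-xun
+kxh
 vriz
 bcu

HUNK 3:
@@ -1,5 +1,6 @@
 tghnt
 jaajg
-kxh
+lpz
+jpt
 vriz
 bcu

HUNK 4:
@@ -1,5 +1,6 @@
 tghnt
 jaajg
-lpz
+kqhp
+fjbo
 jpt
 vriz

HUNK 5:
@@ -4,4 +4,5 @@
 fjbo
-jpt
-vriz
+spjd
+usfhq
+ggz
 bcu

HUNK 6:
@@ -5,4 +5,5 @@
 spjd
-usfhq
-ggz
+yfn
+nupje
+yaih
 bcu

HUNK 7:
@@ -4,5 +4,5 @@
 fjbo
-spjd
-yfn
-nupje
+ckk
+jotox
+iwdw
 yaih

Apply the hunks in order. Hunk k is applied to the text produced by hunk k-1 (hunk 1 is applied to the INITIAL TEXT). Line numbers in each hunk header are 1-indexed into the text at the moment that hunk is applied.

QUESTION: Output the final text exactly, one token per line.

Answer: tghnt
jaajg
kqhp
fjbo
ckk
jotox
iwdw
yaih
bcu

Derivation:
Hunk 1: at line 3 remove [hdc,pmg,lzpjk] add [xun] -> 6 lines: tghnt jaajg johcw xun vriz bcu
Hunk 2: at line 1 remove [johcw,xun] add [kxh] -> 5 lines: tghnt jaajg kxh vriz bcu
Hunk 3: at line 1 remove [kxh] add [lpz,jpt] -> 6 lines: tghnt jaajg lpz jpt vriz bcu
Hunk 4: at line 1 remove [lpz] add [kqhp,fjbo] -> 7 lines: tghnt jaajg kqhp fjbo jpt vriz bcu
Hunk 5: at line 4 remove [jpt,vriz] add [spjd,usfhq,ggz] -> 8 lines: tghnt jaajg kqhp fjbo spjd usfhq ggz bcu
Hunk 6: at line 5 remove [usfhq,ggz] add [yfn,nupje,yaih] -> 9 lines: tghnt jaajg kqhp fjbo spjd yfn nupje yaih bcu
Hunk 7: at line 4 remove [spjd,yfn,nupje] add [ckk,jotox,iwdw] -> 9 lines: tghnt jaajg kqhp fjbo ckk jotox iwdw yaih bcu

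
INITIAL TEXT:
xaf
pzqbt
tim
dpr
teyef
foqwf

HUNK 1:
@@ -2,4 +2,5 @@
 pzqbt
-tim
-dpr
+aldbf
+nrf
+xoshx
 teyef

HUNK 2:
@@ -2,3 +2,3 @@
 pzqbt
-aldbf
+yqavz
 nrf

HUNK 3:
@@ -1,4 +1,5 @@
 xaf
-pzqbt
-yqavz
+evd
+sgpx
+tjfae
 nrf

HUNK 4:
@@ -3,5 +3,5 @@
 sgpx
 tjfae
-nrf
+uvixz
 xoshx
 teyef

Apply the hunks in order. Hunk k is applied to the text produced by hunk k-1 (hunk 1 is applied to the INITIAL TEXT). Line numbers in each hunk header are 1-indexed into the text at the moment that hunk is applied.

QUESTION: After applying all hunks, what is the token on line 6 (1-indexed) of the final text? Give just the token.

Answer: xoshx

Derivation:
Hunk 1: at line 2 remove [tim,dpr] add [aldbf,nrf,xoshx] -> 7 lines: xaf pzqbt aldbf nrf xoshx teyef foqwf
Hunk 2: at line 2 remove [aldbf] add [yqavz] -> 7 lines: xaf pzqbt yqavz nrf xoshx teyef foqwf
Hunk 3: at line 1 remove [pzqbt,yqavz] add [evd,sgpx,tjfae] -> 8 lines: xaf evd sgpx tjfae nrf xoshx teyef foqwf
Hunk 4: at line 3 remove [nrf] add [uvixz] -> 8 lines: xaf evd sgpx tjfae uvixz xoshx teyef foqwf
Final line 6: xoshx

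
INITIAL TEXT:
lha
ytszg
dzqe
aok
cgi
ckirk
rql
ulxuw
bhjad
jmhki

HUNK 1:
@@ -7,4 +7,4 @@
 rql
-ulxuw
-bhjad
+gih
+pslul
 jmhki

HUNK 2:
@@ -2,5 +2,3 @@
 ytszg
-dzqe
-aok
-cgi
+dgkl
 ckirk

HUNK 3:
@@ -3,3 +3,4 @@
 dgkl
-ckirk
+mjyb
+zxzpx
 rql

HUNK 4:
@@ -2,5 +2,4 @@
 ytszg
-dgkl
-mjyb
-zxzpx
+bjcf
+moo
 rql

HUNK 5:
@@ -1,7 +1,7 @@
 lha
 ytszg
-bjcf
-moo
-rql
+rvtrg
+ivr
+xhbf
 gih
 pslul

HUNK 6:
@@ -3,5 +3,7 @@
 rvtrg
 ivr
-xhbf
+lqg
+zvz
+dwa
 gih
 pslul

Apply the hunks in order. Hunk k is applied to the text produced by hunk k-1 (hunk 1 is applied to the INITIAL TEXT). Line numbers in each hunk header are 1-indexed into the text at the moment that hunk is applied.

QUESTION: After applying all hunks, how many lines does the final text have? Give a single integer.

Hunk 1: at line 7 remove [ulxuw,bhjad] add [gih,pslul] -> 10 lines: lha ytszg dzqe aok cgi ckirk rql gih pslul jmhki
Hunk 2: at line 2 remove [dzqe,aok,cgi] add [dgkl] -> 8 lines: lha ytszg dgkl ckirk rql gih pslul jmhki
Hunk 3: at line 3 remove [ckirk] add [mjyb,zxzpx] -> 9 lines: lha ytszg dgkl mjyb zxzpx rql gih pslul jmhki
Hunk 4: at line 2 remove [dgkl,mjyb,zxzpx] add [bjcf,moo] -> 8 lines: lha ytszg bjcf moo rql gih pslul jmhki
Hunk 5: at line 1 remove [bjcf,moo,rql] add [rvtrg,ivr,xhbf] -> 8 lines: lha ytszg rvtrg ivr xhbf gih pslul jmhki
Hunk 6: at line 3 remove [xhbf] add [lqg,zvz,dwa] -> 10 lines: lha ytszg rvtrg ivr lqg zvz dwa gih pslul jmhki
Final line count: 10

Answer: 10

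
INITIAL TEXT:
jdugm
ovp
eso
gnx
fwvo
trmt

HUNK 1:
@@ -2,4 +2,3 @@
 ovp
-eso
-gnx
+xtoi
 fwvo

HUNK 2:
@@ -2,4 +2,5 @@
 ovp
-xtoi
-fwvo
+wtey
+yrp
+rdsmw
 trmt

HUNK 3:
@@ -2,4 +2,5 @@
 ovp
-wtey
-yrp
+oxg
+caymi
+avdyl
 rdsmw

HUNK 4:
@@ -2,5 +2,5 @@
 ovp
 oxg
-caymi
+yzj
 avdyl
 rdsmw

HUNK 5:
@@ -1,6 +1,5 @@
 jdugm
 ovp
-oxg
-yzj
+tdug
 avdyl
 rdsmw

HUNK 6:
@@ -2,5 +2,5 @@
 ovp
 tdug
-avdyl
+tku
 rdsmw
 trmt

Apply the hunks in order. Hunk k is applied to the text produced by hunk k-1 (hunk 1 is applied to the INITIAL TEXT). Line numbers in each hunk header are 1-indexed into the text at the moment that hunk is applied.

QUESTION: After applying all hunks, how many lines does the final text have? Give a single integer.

Hunk 1: at line 2 remove [eso,gnx] add [xtoi] -> 5 lines: jdugm ovp xtoi fwvo trmt
Hunk 2: at line 2 remove [xtoi,fwvo] add [wtey,yrp,rdsmw] -> 6 lines: jdugm ovp wtey yrp rdsmw trmt
Hunk 3: at line 2 remove [wtey,yrp] add [oxg,caymi,avdyl] -> 7 lines: jdugm ovp oxg caymi avdyl rdsmw trmt
Hunk 4: at line 2 remove [caymi] add [yzj] -> 7 lines: jdugm ovp oxg yzj avdyl rdsmw trmt
Hunk 5: at line 1 remove [oxg,yzj] add [tdug] -> 6 lines: jdugm ovp tdug avdyl rdsmw trmt
Hunk 6: at line 2 remove [avdyl] add [tku] -> 6 lines: jdugm ovp tdug tku rdsmw trmt
Final line count: 6

Answer: 6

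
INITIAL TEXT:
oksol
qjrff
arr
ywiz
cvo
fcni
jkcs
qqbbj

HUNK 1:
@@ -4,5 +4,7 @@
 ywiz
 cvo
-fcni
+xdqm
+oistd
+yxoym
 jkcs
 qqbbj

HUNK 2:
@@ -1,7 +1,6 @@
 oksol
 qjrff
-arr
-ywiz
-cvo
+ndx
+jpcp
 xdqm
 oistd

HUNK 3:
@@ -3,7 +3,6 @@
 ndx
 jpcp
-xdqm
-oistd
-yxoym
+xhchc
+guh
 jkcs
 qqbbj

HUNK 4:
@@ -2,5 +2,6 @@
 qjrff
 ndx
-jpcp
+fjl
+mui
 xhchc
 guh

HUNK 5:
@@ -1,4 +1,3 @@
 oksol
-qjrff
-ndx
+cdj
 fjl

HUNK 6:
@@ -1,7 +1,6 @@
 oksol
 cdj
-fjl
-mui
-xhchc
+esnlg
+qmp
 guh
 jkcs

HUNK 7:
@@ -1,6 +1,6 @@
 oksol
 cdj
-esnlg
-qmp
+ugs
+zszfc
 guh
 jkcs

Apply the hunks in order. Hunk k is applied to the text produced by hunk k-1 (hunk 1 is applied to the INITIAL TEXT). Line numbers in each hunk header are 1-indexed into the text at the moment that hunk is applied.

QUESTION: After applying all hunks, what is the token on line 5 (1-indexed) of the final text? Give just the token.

Answer: guh

Derivation:
Hunk 1: at line 4 remove [fcni] add [xdqm,oistd,yxoym] -> 10 lines: oksol qjrff arr ywiz cvo xdqm oistd yxoym jkcs qqbbj
Hunk 2: at line 1 remove [arr,ywiz,cvo] add [ndx,jpcp] -> 9 lines: oksol qjrff ndx jpcp xdqm oistd yxoym jkcs qqbbj
Hunk 3: at line 3 remove [xdqm,oistd,yxoym] add [xhchc,guh] -> 8 lines: oksol qjrff ndx jpcp xhchc guh jkcs qqbbj
Hunk 4: at line 2 remove [jpcp] add [fjl,mui] -> 9 lines: oksol qjrff ndx fjl mui xhchc guh jkcs qqbbj
Hunk 5: at line 1 remove [qjrff,ndx] add [cdj] -> 8 lines: oksol cdj fjl mui xhchc guh jkcs qqbbj
Hunk 6: at line 1 remove [fjl,mui,xhchc] add [esnlg,qmp] -> 7 lines: oksol cdj esnlg qmp guh jkcs qqbbj
Hunk 7: at line 1 remove [esnlg,qmp] add [ugs,zszfc] -> 7 lines: oksol cdj ugs zszfc guh jkcs qqbbj
Final line 5: guh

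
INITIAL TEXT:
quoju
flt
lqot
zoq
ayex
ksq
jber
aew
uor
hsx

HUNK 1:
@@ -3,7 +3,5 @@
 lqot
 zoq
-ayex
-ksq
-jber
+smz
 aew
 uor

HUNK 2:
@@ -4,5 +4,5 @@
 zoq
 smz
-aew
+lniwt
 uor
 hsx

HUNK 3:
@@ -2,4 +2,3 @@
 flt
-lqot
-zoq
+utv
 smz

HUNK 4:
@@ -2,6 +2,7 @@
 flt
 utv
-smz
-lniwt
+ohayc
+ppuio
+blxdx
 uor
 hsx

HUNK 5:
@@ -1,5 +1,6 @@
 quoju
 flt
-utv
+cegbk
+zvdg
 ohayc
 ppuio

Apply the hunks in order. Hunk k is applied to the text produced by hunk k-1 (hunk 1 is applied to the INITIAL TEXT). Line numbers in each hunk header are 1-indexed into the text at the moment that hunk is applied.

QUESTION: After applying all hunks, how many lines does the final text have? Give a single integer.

Answer: 9

Derivation:
Hunk 1: at line 3 remove [ayex,ksq,jber] add [smz] -> 8 lines: quoju flt lqot zoq smz aew uor hsx
Hunk 2: at line 4 remove [aew] add [lniwt] -> 8 lines: quoju flt lqot zoq smz lniwt uor hsx
Hunk 3: at line 2 remove [lqot,zoq] add [utv] -> 7 lines: quoju flt utv smz lniwt uor hsx
Hunk 4: at line 2 remove [smz,lniwt] add [ohayc,ppuio,blxdx] -> 8 lines: quoju flt utv ohayc ppuio blxdx uor hsx
Hunk 5: at line 1 remove [utv] add [cegbk,zvdg] -> 9 lines: quoju flt cegbk zvdg ohayc ppuio blxdx uor hsx
Final line count: 9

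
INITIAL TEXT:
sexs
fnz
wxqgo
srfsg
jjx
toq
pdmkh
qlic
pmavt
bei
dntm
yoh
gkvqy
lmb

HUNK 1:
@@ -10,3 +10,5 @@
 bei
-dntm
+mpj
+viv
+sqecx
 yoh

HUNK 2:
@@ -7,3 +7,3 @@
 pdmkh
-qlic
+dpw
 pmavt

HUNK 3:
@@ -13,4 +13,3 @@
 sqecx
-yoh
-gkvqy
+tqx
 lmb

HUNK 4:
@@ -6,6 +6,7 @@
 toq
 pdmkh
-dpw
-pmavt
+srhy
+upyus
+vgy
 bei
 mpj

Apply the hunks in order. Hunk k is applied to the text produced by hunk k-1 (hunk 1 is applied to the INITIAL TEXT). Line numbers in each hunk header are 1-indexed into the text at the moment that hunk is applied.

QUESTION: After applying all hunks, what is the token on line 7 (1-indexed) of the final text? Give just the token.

Answer: pdmkh

Derivation:
Hunk 1: at line 10 remove [dntm] add [mpj,viv,sqecx] -> 16 lines: sexs fnz wxqgo srfsg jjx toq pdmkh qlic pmavt bei mpj viv sqecx yoh gkvqy lmb
Hunk 2: at line 7 remove [qlic] add [dpw] -> 16 lines: sexs fnz wxqgo srfsg jjx toq pdmkh dpw pmavt bei mpj viv sqecx yoh gkvqy lmb
Hunk 3: at line 13 remove [yoh,gkvqy] add [tqx] -> 15 lines: sexs fnz wxqgo srfsg jjx toq pdmkh dpw pmavt bei mpj viv sqecx tqx lmb
Hunk 4: at line 6 remove [dpw,pmavt] add [srhy,upyus,vgy] -> 16 lines: sexs fnz wxqgo srfsg jjx toq pdmkh srhy upyus vgy bei mpj viv sqecx tqx lmb
Final line 7: pdmkh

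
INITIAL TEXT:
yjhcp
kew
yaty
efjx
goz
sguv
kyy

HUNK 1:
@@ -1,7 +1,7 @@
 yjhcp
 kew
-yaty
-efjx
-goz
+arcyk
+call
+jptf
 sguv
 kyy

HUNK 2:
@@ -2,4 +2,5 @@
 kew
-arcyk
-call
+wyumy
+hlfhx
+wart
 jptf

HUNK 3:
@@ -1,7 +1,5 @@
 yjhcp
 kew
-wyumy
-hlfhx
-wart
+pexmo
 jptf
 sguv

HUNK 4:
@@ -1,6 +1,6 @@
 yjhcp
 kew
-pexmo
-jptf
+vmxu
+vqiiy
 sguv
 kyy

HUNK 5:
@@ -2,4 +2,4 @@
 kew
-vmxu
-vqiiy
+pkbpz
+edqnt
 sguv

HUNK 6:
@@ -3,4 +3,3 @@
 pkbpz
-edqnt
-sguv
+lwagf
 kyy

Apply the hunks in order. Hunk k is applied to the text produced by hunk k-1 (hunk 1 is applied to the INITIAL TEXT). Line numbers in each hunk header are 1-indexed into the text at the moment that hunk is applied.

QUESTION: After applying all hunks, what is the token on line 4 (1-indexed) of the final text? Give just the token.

Answer: lwagf

Derivation:
Hunk 1: at line 1 remove [yaty,efjx,goz] add [arcyk,call,jptf] -> 7 lines: yjhcp kew arcyk call jptf sguv kyy
Hunk 2: at line 2 remove [arcyk,call] add [wyumy,hlfhx,wart] -> 8 lines: yjhcp kew wyumy hlfhx wart jptf sguv kyy
Hunk 3: at line 1 remove [wyumy,hlfhx,wart] add [pexmo] -> 6 lines: yjhcp kew pexmo jptf sguv kyy
Hunk 4: at line 1 remove [pexmo,jptf] add [vmxu,vqiiy] -> 6 lines: yjhcp kew vmxu vqiiy sguv kyy
Hunk 5: at line 2 remove [vmxu,vqiiy] add [pkbpz,edqnt] -> 6 lines: yjhcp kew pkbpz edqnt sguv kyy
Hunk 6: at line 3 remove [edqnt,sguv] add [lwagf] -> 5 lines: yjhcp kew pkbpz lwagf kyy
Final line 4: lwagf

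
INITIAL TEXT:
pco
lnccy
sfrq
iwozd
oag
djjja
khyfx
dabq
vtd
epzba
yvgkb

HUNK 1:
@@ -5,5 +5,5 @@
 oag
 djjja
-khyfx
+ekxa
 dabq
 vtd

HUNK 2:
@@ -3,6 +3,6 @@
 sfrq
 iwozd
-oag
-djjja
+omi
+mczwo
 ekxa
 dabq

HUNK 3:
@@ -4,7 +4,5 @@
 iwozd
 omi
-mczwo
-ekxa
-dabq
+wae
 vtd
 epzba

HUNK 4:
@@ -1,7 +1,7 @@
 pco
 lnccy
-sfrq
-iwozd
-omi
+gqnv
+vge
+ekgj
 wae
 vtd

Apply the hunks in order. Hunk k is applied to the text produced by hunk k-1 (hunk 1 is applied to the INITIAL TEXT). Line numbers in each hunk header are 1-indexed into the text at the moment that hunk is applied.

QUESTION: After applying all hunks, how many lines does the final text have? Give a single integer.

Answer: 9

Derivation:
Hunk 1: at line 5 remove [khyfx] add [ekxa] -> 11 lines: pco lnccy sfrq iwozd oag djjja ekxa dabq vtd epzba yvgkb
Hunk 2: at line 3 remove [oag,djjja] add [omi,mczwo] -> 11 lines: pco lnccy sfrq iwozd omi mczwo ekxa dabq vtd epzba yvgkb
Hunk 3: at line 4 remove [mczwo,ekxa,dabq] add [wae] -> 9 lines: pco lnccy sfrq iwozd omi wae vtd epzba yvgkb
Hunk 4: at line 1 remove [sfrq,iwozd,omi] add [gqnv,vge,ekgj] -> 9 lines: pco lnccy gqnv vge ekgj wae vtd epzba yvgkb
Final line count: 9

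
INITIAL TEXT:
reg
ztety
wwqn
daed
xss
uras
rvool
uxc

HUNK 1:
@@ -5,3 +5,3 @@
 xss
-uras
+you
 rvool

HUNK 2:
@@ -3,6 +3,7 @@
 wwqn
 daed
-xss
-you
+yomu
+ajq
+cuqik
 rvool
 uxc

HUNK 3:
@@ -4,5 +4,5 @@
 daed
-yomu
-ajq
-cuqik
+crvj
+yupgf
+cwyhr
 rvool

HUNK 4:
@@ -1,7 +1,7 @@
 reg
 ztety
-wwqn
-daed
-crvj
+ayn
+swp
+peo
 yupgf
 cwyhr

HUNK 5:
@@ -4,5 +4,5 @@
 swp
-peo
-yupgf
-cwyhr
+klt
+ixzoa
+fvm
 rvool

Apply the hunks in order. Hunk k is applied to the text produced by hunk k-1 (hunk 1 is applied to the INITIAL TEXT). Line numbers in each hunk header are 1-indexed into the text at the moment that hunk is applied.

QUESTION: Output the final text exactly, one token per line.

Answer: reg
ztety
ayn
swp
klt
ixzoa
fvm
rvool
uxc

Derivation:
Hunk 1: at line 5 remove [uras] add [you] -> 8 lines: reg ztety wwqn daed xss you rvool uxc
Hunk 2: at line 3 remove [xss,you] add [yomu,ajq,cuqik] -> 9 lines: reg ztety wwqn daed yomu ajq cuqik rvool uxc
Hunk 3: at line 4 remove [yomu,ajq,cuqik] add [crvj,yupgf,cwyhr] -> 9 lines: reg ztety wwqn daed crvj yupgf cwyhr rvool uxc
Hunk 4: at line 1 remove [wwqn,daed,crvj] add [ayn,swp,peo] -> 9 lines: reg ztety ayn swp peo yupgf cwyhr rvool uxc
Hunk 5: at line 4 remove [peo,yupgf,cwyhr] add [klt,ixzoa,fvm] -> 9 lines: reg ztety ayn swp klt ixzoa fvm rvool uxc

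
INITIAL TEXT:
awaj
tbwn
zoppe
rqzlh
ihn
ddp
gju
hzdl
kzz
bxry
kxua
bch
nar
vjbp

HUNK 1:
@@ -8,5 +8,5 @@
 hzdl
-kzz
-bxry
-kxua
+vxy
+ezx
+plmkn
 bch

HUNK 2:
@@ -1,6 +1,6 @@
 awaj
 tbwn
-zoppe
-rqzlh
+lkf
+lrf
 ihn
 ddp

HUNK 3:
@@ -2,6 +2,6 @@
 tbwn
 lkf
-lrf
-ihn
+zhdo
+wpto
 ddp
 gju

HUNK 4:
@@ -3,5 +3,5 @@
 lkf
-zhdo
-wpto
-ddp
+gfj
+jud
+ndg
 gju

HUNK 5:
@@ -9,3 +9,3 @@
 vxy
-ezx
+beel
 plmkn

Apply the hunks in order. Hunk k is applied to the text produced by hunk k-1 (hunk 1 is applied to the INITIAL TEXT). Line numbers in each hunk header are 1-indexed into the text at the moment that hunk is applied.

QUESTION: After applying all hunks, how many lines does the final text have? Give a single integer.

Hunk 1: at line 8 remove [kzz,bxry,kxua] add [vxy,ezx,plmkn] -> 14 lines: awaj tbwn zoppe rqzlh ihn ddp gju hzdl vxy ezx plmkn bch nar vjbp
Hunk 2: at line 1 remove [zoppe,rqzlh] add [lkf,lrf] -> 14 lines: awaj tbwn lkf lrf ihn ddp gju hzdl vxy ezx plmkn bch nar vjbp
Hunk 3: at line 2 remove [lrf,ihn] add [zhdo,wpto] -> 14 lines: awaj tbwn lkf zhdo wpto ddp gju hzdl vxy ezx plmkn bch nar vjbp
Hunk 4: at line 3 remove [zhdo,wpto,ddp] add [gfj,jud,ndg] -> 14 lines: awaj tbwn lkf gfj jud ndg gju hzdl vxy ezx plmkn bch nar vjbp
Hunk 5: at line 9 remove [ezx] add [beel] -> 14 lines: awaj tbwn lkf gfj jud ndg gju hzdl vxy beel plmkn bch nar vjbp
Final line count: 14

Answer: 14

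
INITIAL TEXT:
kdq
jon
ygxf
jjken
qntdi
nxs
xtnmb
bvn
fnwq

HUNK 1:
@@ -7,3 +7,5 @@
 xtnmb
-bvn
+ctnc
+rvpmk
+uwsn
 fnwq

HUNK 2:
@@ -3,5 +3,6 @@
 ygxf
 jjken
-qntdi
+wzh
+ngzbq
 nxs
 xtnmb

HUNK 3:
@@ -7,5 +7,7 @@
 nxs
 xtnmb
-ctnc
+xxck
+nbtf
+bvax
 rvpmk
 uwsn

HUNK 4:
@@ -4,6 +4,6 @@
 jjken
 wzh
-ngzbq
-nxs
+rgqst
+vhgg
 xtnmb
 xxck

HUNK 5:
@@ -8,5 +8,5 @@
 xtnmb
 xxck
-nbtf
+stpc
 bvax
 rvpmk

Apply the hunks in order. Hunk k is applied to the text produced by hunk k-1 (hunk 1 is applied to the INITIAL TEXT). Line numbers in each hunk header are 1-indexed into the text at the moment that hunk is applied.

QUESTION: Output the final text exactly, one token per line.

Hunk 1: at line 7 remove [bvn] add [ctnc,rvpmk,uwsn] -> 11 lines: kdq jon ygxf jjken qntdi nxs xtnmb ctnc rvpmk uwsn fnwq
Hunk 2: at line 3 remove [qntdi] add [wzh,ngzbq] -> 12 lines: kdq jon ygxf jjken wzh ngzbq nxs xtnmb ctnc rvpmk uwsn fnwq
Hunk 3: at line 7 remove [ctnc] add [xxck,nbtf,bvax] -> 14 lines: kdq jon ygxf jjken wzh ngzbq nxs xtnmb xxck nbtf bvax rvpmk uwsn fnwq
Hunk 4: at line 4 remove [ngzbq,nxs] add [rgqst,vhgg] -> 14 lines: kdq jon ygxf jjken wzh rgqst vhgg xtnmb xxck nbtf bvax rvpmk uwsn fnwq
Hunk 5: at line 8 remove [nbtf] add [stpc] -> 14 lines: kdq jon ygxf jjken wzh rgqst vhgg xtnmb xxck stpc bvax rvpmk uwsn fnwq

Answer: kdq
jon
ygxf
jjken
wzh
rgqst
vhgg
xtnmb
xxck
stpc
bvax
rvpmk
uwsn
fnwq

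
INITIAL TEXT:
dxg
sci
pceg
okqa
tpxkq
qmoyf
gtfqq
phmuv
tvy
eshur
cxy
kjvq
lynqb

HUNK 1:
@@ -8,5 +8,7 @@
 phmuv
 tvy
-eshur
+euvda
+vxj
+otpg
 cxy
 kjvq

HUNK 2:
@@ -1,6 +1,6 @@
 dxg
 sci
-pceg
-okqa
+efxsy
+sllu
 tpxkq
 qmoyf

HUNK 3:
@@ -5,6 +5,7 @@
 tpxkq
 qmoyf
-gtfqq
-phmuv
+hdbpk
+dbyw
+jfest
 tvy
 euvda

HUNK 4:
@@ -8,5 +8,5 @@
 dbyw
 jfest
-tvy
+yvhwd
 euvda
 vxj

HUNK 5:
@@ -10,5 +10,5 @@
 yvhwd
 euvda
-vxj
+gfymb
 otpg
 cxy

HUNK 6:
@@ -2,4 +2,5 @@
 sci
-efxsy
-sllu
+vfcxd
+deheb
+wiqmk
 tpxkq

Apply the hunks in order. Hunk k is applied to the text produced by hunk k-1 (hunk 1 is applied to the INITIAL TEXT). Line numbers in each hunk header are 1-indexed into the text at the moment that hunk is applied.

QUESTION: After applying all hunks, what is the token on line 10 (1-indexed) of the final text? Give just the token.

Answer: jfest

Derivation:
Hunk 1: at line 8 remove [eshur] add [euvda,vxj,otpg] -> 15 lines: dxg sci pceg okqa tpxkq qmoyf gtfqq phmuv tvy euvda vxj otpg cxy kjvq lynqb
Hunk 2: at line 1 remove [pceg,okqa] add [efxsy,sllu] -> 15 lines: dxg sci efxsy sllu tpxkq qmoyf gtfqq phmuv tvy euvda vxj otpg cxy kjvq lynqb
Hunk 3: at line 5 remove [gtfqq,phmuv] add [hdbpk,dbyw,jfest] -> 16 lines: dxg sci efxsy sllu tpxkq qmoyf hdbpk dbyw jfest tvy euvda vxj otpg cxy kjvq lynqb
Hunk 4: at line 8 remove [tvy] add [yvhwd] -> 16 lines: dxg sci efxsy sllu tpxkq qmoyf hdbpk dbyw jfest yvhwd euvda vxj otpg cxy kjvq lynqb
Hunk 5: at line 10 remove [vxj] add [gfymb] -> 16 lines: dxg sci efxsy sllu tpxkq qmoyf hdbpk dbyw jfest yvhwd euvda gfymb otpg cxy kjvq lynqb
Hunk 6: at line 2 remove [efxsy,sllu] add [vfcxd,deheb,wiqmk] -> 17 lines: dxg sci vfcxd deheb wiqmk tpxkq qmoyf hdbpk dbyw jfest yvhwd euvda gfymb otpg cxy kjvq lynqb
Final line 10: jfest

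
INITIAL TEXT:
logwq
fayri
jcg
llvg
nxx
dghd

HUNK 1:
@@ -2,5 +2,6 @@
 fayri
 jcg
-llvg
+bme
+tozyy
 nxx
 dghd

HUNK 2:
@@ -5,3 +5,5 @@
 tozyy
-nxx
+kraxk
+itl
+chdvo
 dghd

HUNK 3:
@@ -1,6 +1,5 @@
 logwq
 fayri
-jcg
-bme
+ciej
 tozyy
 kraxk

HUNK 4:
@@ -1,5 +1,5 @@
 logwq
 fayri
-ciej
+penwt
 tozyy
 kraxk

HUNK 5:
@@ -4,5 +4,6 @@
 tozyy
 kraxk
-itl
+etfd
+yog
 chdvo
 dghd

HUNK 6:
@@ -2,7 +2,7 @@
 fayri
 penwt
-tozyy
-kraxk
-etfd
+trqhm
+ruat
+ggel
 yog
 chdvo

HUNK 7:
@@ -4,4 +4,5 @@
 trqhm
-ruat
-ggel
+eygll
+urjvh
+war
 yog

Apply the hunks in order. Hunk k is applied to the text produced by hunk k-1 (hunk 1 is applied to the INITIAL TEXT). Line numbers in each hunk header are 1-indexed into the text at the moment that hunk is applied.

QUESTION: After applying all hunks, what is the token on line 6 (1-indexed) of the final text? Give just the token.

Answer: urjvh

Derivation:
Hunk 1: at line 2 remove [llvg] add [bme,tozyy] -> 7 lines: logwq fayri jcg bme tozyy nxx dghd
Hunk 2: at line 5 remove [nxx] add [kraxk,itl,chdvo] -> 9 lines: logwq fayri jcg bme tozyy kraxk itl chdvo dghd
Hunk 3: at line 1 remove [jcg,bme] add [ciej] -> 8 lines: logwq fayri ciej tozyy kraxk itl chdvo dghd
Hunk 4: at line 1 remove [ciej] add [penwt] -> 8 lines: logwq fayri penwt tozyy kraxk itl chdvo dghd
Hunk 5: at line 4 remove [itl] add [etfd,yog] -> 9 lines: logwq fayri penwt tozyy kraxk etfd yog chdvo dghd
Hunk 6: at line 2 remove [tozyy,kraxk,etfd] add [trqhm,ruat,ggel] -> 9 lines: logwq fayri penwt trqhm ruat ggel yog chdvo dghd
Hunk 7: at line 4 remove [ruat,ggel] add [eygll,urjvh,war] -> 10 lines: logwq fayri penwt trqhm eygll urjvh war yog chdvo dghd
Final line 6: urjvh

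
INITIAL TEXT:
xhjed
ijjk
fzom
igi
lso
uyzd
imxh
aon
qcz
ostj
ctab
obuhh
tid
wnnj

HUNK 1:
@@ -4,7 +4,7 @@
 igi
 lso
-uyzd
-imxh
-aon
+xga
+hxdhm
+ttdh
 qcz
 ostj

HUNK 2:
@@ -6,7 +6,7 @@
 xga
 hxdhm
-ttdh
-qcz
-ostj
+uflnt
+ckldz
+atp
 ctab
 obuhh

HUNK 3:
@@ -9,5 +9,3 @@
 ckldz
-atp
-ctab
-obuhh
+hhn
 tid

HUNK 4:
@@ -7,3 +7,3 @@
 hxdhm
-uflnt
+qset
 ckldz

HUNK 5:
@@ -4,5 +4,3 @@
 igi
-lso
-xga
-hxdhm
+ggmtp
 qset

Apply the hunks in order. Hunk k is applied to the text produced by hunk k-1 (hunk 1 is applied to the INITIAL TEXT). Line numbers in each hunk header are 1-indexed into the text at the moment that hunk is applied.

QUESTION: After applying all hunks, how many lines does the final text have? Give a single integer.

Hunk 1: at line 4 remove [uyzd,imxh,aon] add [xga,hxdhm,ttdh] -> 14 lines: xhjed ijjk fzom igi lso xga hxdhm ttdh qcz ostj ctab obuhh tid wnnj
Hunk 2: at line 6 remove [ttdh,qcz,ostj] add [uflnt,ckldz,atp] -> 14 lines: xhjed ijjk fzom igi lso xga hxdhm uflnt ckldz atp ctab obuhh tid wnnj
Hunk 3: at line 9 remove [atp,ctab,obuhh] add [hhn] -> 12 lines: xhjed ijjk fzom igi lso xga hxdhm uflnt ckldz hhn tid wnnj
Hunk 4: at line 7 remove [uflnt] add [qset] -> 12 lines: xhjed ijjk fzom igi lso xga hxdhm qset ckldz hhn tid wnnj
Hunk 5: at line 4 remove [lso,xga,hxdhm] add [ggmtp] -> 10 lines: xhjed ijjk fzom igi ggmtp qset ckldz hhn tid wnnj
Final line count: 10

Answer: 10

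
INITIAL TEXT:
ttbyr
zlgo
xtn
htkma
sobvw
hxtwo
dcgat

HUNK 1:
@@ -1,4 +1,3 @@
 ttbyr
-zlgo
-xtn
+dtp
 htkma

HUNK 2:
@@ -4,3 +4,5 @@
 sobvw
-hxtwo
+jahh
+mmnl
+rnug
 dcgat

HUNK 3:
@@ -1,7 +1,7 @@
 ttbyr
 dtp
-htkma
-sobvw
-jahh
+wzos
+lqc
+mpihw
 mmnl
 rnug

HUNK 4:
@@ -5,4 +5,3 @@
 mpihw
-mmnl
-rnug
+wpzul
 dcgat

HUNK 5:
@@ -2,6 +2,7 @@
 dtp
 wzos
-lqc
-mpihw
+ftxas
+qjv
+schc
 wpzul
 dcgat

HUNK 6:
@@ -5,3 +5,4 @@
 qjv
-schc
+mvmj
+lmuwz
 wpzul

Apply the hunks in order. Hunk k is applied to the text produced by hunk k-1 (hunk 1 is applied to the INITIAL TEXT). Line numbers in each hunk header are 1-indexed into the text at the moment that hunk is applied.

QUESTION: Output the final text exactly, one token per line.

Hunk 1: at line 1 remove [zlgo,xtn] add [dtp] -> 6 lines: ttbyr dtp htkma sobvw hxtwo dcgat
Hunk 2: at line 4 remove [hxtwo] add [jahh,mmnl,rnug] -> 8 lines: ttbyr dtp htkma sobvw jahh mmnl rnug dcgat
Hunk 3: at line 1 remove [htkma,sobvw,jahh] add [wzos,lqc,mpihw] -> 8 lines: ttbyr dtp wzos lqc mpihw mmnl rnug dcgat
Hunk 4: at line 5 remove [mmnl,rnug] add [wpzul] -> 7 lines: ttbyr dtp wzos lqc mpihw wpzul dcgat
Hunk 5: at line 2 remove [lqc,mpihw] add [ftxas,qjv,schc] -> 8 lines: ttbyr dtp wzos ftxas qjv schc wpzul dcgat
Hunk 6: at line 5 remove [schc] add [mvmj,lmuwz] -> 9 lines: ttbyr dtp wzos ftxas qjv mvmj lmuwz wpzul dcgat

Answer: ttbyr
dtp
wzos
ftxas
qjv
mvmj
lmuwz
wpzul
dcgat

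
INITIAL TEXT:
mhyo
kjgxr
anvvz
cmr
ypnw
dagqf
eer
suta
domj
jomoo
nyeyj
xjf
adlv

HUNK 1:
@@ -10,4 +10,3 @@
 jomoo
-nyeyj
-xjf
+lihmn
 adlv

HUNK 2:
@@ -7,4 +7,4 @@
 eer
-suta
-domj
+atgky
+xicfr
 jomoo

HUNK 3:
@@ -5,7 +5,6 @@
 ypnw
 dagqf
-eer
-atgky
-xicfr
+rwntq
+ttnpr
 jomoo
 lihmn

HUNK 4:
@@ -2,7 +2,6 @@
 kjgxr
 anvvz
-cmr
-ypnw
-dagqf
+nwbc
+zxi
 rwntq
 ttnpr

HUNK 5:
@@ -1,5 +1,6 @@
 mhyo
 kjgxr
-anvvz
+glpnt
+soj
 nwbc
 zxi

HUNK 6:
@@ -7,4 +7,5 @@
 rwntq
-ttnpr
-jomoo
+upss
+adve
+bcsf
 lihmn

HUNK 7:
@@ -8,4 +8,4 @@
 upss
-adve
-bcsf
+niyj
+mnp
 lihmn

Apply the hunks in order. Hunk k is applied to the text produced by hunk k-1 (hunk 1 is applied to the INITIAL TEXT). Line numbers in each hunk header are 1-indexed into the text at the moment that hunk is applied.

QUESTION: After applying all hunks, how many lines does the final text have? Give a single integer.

Hunk 1: at line 10 remove [nyeyj,xjf] add [lihmn] -> 12 lines: mhyo kjgxr anvvz cmr ypnw dagqf eer suta domj jomoo lihmn adlv
Hunk 2: at line 7 remove [suta,domj] add [atgky,xicfr] -> 12 lines: mhyo kjgxr anvvz cmr ypnw dagqf eer atgky xicfr jomoo lihmn adlv
Hunk 3: at line 5 remove [eer,atgky,xicfr] add [rwntq,ttnpr] -> 11 lines: mhyo kjgxr anvvz cmr ypnw dagqf rwntq ttnpr jomoo lihmn adlv
Hunk 4: at line 2 remove [cmr,ypnw,dagqf] add [nwbc,zxi] -> 10 lines: mhyo kjgxr anvvz nwbc zxi rwntq ttnpr jomoo lihmn adlv
Hunk 5: at line 1 remove [anvvz] add [glpnt,soj] -> 11 lines: mhyo kjgxr glpnt soj nwbc zxi rwntq ttnpr jomoo lihmn adlv
Hunk 6: at line 7 remove [ttnpr,jomoo] add [upss,adve,bcsf] -> 12 lines: mhyo kjgxr glpnt soj nwbc zxi rwntq upss adve bcsf lihmn adlv
Hunk 7: at line 8 remove [adve,bcsf] add [niyj,mnp] -> 12 lines: mhyo kjgxr glpnt soj nwbc zxi rwntq upss niyj mnp lihmn adlv
Final line count: 12

Answer: 12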